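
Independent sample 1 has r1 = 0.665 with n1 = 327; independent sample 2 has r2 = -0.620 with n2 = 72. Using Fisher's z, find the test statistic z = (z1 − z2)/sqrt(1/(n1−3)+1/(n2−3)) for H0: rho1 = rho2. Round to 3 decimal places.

Fisher z-transforms: z1 = atanh(0.665) = 0.801725, z2 = atanh(-0.620) = -0.725005; difference d = 1.526730
Var(d) = 1/324 + 1/69 = 0.0030864 + 0.0144928 = 0.0175792
z = d/√Var(d) = 1.526730 / √0.0175792 = 1.526730 / 0.132587 = 11.515

11.515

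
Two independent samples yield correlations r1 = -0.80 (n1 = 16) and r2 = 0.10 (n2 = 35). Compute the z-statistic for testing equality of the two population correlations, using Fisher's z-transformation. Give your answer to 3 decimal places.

Fisher z-transforms: z1 = atanh(-0.80) = -1.098612, z2 = atanh(0.10) = 0.100335; difference d = -1.198947
Var(d) = 1/13 + 1/32 = 0.0769231 + 0.0312500 = 0.1081731
z = d/√Var(d) = -1.198947 / √0.1081731 = -1.198947 / 0.328897 = -3.645

-3.645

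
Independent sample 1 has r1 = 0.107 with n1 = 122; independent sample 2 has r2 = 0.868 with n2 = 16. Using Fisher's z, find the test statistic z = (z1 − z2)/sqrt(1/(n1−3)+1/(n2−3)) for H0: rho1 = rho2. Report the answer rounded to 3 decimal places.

z1 = atanh(0.107) = 0.107411,  z2 = atanh(0.868) = 1.324911
SE = √(1/(n1−3) + 1/(n2−3)) = √(1/119 + 1/13) = √(0.0084034 + 0.0769231) = √0.0853265 = 0.292107
z = (z1 − z2)/SE = (0.107411 − 1.324911) / 0.292107 = -1.217500 / 0.292107 = -4.168

-4.168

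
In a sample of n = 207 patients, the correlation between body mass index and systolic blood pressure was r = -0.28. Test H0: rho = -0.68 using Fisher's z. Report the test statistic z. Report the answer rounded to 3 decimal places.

7.733

z_r = atanh(-0.28) = -0.287682,  z_0 = atanh(-0.68) = -0.829114
SE = 1/√(n−3) = 1/√204 = 0.070014
z = (z_r − z_0)/SE = (-0.287682 − (-0.829114)) / 0.070014 = 0.541432 / 0.070014 = 7.733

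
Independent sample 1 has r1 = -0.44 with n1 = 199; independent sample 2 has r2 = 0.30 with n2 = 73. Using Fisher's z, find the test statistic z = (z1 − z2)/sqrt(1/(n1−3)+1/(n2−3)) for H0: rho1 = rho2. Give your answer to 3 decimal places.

Fisher z-transforms: z1 = atanh(-0.44) = -0.472231, z2 = atanh(0.30) = 0.309520; difference d = -0.781751
Var(d) = 1/196 + 1/70 = 0.0051020 + 0.0142857 = 0.0193877
z = d/√Var(d) = -0.781751 / √0.0193877 = -0.781751 / 0.139240 = -5.614

-5.614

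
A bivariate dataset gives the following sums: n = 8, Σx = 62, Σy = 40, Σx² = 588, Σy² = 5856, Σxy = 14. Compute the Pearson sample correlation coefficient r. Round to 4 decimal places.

-0.3796

S_xy = nΣxy − ΣxΣy = 8·14 − 62·40 = 112 − 2480 = -2368
S_xx = nΣx² − (Σx)² = 8·588 − 62² = 4704 − 3844 = 860
S_yy = nΣy² − (Σy)² = 8·5856 − 40² = 46848 − 1600 = 45248
r = S_xy / √(S_xx·S_yy) = -2368 / √(860·45248) = -2368 / √38913280 = -2368 / 6238.0510 = -0.3796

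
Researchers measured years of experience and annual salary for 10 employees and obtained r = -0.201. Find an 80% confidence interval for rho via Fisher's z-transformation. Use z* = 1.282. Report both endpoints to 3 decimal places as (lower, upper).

(-0.597, 0.274)

z_r = atanh(-0.201) = -0.203774;  SE = 1/√(n−3) = 1/√7 = 0.377964
z-limits: -0.203774 ± 1.282·0.377964 = -0.203774 ± 0.484550 = [-0.688324, 0.280776]
ρ-limits: (tanh -0.688324, tanh 0.280776) = (-0.597, 0.274)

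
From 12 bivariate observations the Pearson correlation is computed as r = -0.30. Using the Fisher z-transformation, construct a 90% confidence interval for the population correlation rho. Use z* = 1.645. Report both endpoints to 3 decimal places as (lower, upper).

(-0.695, 0.234)

z_r = atanh(-0.30) = -0.309520;  SE = 1/√(n−3) = 1/√9 = 0.333333
z-limits: -0.309520 ± 1.645·0.333333 = -0.309520 ± 0.548333 = [-0.857853, 0.238813]
ρ-limits: (tanh -0.857853, tanh 0.238813) = (-0.695, 0.234)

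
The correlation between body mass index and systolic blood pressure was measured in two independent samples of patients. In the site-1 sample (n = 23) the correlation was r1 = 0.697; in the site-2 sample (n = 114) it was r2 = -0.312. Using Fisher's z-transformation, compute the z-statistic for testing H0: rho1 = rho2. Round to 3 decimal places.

4.875

Fisher z-transforms: z1 = atanh(0.697) = 0.861442, z2 = atanh(-0.312) = -0.322760; difference d = 1.184202
Var(d) = 1/20 + 1/111 = 0.0500000 + 0.0090090 = 0.0590090
z = d/√Var(d) = 1.184202 / √0.0590090 = 1.184202 / 0.242918 = 4.875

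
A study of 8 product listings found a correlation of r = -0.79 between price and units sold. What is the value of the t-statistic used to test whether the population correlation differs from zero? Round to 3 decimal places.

t = r·√(n−2) / √(1−r²) with r = -0.79, n = 8
  = -0.79·√6 / √(1 − 0.6241)
  = -0.79·2.449490 / 0.613107
  = -1.935097 / 0.613107 = -3.156

-3.156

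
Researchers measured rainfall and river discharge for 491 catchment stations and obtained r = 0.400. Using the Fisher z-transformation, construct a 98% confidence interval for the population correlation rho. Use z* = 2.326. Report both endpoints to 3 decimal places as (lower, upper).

(0.308, 0.485)

z_r = atanh(0.400) = 0.423649;  SE = 1/√(n−3) = 1/√488 = 0.045268
z-limits: 0.423649 ± 2.326·0.045268 = 0.423649 ± 0.105293 = [0.318356, 0.528942]
ρ-limits: (tanh 0.318356, tanh 0.528942) = (0.308, 0.485)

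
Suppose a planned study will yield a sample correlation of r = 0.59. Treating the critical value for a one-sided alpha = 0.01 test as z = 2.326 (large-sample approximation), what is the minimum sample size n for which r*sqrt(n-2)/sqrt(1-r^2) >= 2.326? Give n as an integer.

Need r·√(n−2)/√(1−r²) ≥ 2.326
√(n−2) ≥ 2.326·√(1−0.3481) / 0.59 = 2.326·0.807403 / 0.59 = 3.1831
n−2 ≥ 10.1321  ⇒  n ≥ 12.1321
Smallest integer n = 13

13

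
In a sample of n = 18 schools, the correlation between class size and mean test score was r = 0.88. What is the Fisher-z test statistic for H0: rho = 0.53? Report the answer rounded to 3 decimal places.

z_r = atanh(0.88) = 1.375768,  z_0 = atanh(0.53) = 0.590145
SE = 1/√(n−3) = 1/√15 = 0.258199
z = (z_r − z_0)/SE = (1.375768 − 0.590145) / 0.258199 = 0.785623 / 0.258199 = 3.043

3.043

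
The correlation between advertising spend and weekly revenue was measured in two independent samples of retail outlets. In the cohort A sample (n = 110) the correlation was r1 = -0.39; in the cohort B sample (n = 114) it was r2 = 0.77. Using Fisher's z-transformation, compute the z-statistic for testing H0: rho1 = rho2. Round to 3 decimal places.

-10.571

z1 = atanh(-0.39) = -0.411800,  z2 = atanh(0.77) = 1.020328
SE = √(1/(n1−3) + 1/(n2−3)) = √(1/107 + 1/111) = √(0.0093458 + 0.0090090) = √0.0183548 = 0.135480
z = (z1 − z2)/SE = (-0.411800 − 1.020328) / 0.135480 = -1.432128 / 0.135480 = -10.571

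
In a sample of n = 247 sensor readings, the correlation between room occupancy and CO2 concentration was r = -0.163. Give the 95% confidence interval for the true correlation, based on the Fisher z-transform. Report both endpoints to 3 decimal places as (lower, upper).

(-0.282, -0.039)

Fisher z: z_r = atanh(r) = ½·ln((1+(-0.163))/(1−(-0.163))) = -0.164467
SE(z) = 1/√(n−3) = 1/√244 = 0.064018
95% ⇒ z* = 1.960; margin = 1.960·0.064018 = 0.125475
CI on z-scale: (-0.289942, -0.038992)
Back-transform: tanh(-0.289942) = -0.282081, tanh(-0.038992) = -0.038972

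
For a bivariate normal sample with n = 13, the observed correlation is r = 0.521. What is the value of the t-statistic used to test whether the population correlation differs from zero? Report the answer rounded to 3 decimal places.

2.024

t = r·√(n−2) / √(1−r²) with r = 0.521, n = 13
  = 0.521·√11 / √(1 − 0.271441)
  = 0.521·3.316625 / 0.853557
  = 1.727962 / 0.853557 = 2.024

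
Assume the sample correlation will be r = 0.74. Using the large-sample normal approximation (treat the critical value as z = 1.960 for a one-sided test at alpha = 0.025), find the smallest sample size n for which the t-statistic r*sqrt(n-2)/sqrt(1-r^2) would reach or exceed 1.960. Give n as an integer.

Need r·√(n−2)/√(1−r²) ≥ 1.960
√(n−2) ≥ 1.960·√(1−0.5476) / 0.74 = 1.960·0.672607 / 0.74 = 1.7815
n−2 ≥ 3.1737  ⇒  n ≥ 5.1737
Smallest integer n = 6

6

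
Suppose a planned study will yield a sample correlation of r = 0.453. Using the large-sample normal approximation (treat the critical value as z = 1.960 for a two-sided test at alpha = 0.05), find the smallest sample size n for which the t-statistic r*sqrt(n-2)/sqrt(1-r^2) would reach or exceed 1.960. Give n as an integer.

17

Need r·√(n−2)/√(1−r²) ≥ 1.960
√(n−2) ≥ 1.960·√(1−0.205209) / 0.453 = 1.960·0.891511 / 0.453 = 3.8573
n−2 ≥ 14.8788  ⇒  n ≥ 16.8788
Smallest integer n = 17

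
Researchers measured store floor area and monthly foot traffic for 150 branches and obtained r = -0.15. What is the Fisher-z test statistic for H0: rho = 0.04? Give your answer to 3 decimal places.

z_r = atanh(-0.15) = -0.151140,  z_0 = atanh(0.04) = 0.040021
SE = 1/√(n−3) = 1/√147 = 0.082479
z = (z_r − z_0)/SE = (-0.151140 − 0.040021) / 0.082479 = -0.191161 / 0.082479 = -2.318

-2.318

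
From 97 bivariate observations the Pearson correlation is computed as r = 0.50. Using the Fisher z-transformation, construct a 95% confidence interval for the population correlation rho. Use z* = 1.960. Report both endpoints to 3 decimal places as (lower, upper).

(0.334, 0.636)

Fisher z: z_r = atanh(r) = ½·ln((1+0.50)/(1−0.50)) = 0.549306
SE(z) = 1/√(n−3) = 1/√94 = 0.103142
95% ⇒ z* = 1.960; margin = 1.960·0.103142 = 0.202158
CI on z-scale: (0.347148, 0.751464)
Back-transform: tanh(0.347148) = 0.333844, tanh(0.751464) = 0.636022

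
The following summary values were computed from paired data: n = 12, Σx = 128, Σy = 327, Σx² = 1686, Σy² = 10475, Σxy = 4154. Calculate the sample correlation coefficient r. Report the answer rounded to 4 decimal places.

0.9404

S_xy = nΣxy − ΣxΣy = 12·4154 − 128·327 = 49848 − 41856 = 7992
S_xx = nΣx² − (Σx)² = 12·1686 − 128² = 20232 − 16384 = 3848
S_yy = nΣy² − (Σy)² = 12·10475 − 327² = 125700 − 106929 = 18771
r = S_xy / √(S_xx·S_yy) = 7992 / √(3848·18771) = 7992 / √72230808 = 7992 / 8498.8710 = 0.9404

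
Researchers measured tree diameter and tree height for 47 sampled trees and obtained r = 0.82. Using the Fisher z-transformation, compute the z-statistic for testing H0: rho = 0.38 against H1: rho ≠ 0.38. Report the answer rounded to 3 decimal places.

5.020

Fisher z: atanh(0.82) = 1.156817, atanh(0.38) = 0.400060
z = (z_r − z_0)·√(n−3) = (1.156817 − 0.400060)·√44 = 0.756757 · 6.633250 = 5.020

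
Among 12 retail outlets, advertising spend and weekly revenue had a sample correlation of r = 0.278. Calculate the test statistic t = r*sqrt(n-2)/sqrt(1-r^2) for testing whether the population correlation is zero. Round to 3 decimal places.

0.915

t = r·√(n−2) / √(1−r²) with r = 0.278, n = 12
  = 0.278·√10 / √(1 − 0.077284)
  = 0.278·3.162278 / 0.960581
  = 0.879113 / 0.960581 = 0.915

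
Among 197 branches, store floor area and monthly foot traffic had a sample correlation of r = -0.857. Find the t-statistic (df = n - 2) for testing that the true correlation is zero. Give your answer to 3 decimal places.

t = r·√(n−2) / √(1−r²) with r = -0.857, n = 197
  = -0.857·√195 / √(1 − 0.734449)
  = -0.857·13.964240 / 0.515316
  = -11.967354 / 0.515316 = -23.223

-23.223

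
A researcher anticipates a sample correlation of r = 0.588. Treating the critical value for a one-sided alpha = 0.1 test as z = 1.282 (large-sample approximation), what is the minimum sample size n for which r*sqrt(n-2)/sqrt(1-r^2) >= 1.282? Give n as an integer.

6

r√(n−2)/√(1−r²) ≥ 1.282  ⇔  n−2 ≥ (1.282)²·(1−r²)/r²
(1−r²)/r² = (1−0.345744)/0.345744 = 1.8923
n ≥ 2 + 1.643524·1.8923 = 2 + 3.1100 = 5.1100
⌈5.1100⌉ = 6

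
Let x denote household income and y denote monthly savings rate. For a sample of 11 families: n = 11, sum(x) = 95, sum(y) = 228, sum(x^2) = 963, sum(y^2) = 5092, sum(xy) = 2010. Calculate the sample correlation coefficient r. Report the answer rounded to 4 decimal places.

0.1791

S_xy = nΣxy − ΣxΣy = 11·2010 − 95·228 = 22110 − 21660 = 450
S_xx = nΣx² − (Σx)² = 11·963 − 95² = 10593 − 9025 = 1568
S_yy = nΣy² − (Σy)² = 11·5092 − 228² = 56012 − 51984 = 4028
r = S_xy / √(S_xx·S_yy) = 450 / √(1568·4028) = 450 / √6315904 = 450 / 2513.1462 = 0.1791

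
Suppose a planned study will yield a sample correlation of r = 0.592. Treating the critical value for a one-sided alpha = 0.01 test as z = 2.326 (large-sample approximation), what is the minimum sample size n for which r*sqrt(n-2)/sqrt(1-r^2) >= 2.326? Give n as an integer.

13

r√(n−2)/√(1−r²) ≥ 2.326  ⇔  n−2 ≥ (2.326)²·(1−r²)/r²
(1−r²)/r² = (1−0.350464)/0.350464 = 1.8534
n ≥ 2 + 5.410276·1.8534 = 2 + 10.0274 = 12.0274
⌈12.0274⌉ = 13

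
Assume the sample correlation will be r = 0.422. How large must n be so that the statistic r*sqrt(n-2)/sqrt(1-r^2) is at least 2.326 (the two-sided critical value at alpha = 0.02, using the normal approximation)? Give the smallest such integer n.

27

r√(n−2)/√(1−r²) ≥ 2.326  ⇔  n−2 ≥ (2.326)²·(1−r²)/r²
(1−r²)/r² = (1−0.178084)/0.178084 = 4.6153
n ≥ 2 + 5.410276·4.6153 = 2 + 24.9700 = 26.9700
⌈26.9700⌉ = 27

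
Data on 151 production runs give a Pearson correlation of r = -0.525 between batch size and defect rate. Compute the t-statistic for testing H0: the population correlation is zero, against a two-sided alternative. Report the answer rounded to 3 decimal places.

-7.530

1 − r² = 1 − 0.275625 = 0.724375;  √(1−r²) = 0.851102
√(n−2) = √149 = 12.206556
t = r·√(n−2)/√(1−r²) = -0.525 · 12.206556 / 0.851102 = -7.530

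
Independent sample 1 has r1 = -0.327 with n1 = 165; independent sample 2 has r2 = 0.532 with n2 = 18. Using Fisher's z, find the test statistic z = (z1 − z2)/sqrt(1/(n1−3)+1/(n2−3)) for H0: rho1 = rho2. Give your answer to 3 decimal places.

-3.455

z1 = atanh(-0.327) = -0.339465,  z2 = atanh(0.532) = 0.592931
SE = √(1/(n1−3) + 1/(n2−3)) = √(1/162 + 1/15) = √(0.0061728 + 0.0666667) = √0.0728395 = 0.269888
z = (z1 − z2)/SE = (-0.339465 − 0.592931) / 0.269888 = -0.932396 / 0.269888 = -3.455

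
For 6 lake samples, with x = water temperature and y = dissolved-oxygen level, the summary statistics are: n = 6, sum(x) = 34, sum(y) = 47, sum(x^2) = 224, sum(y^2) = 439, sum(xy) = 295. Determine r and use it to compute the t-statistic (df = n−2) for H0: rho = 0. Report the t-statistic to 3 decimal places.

Numerator: nΣxy − (Σx)(Σy) = 6·295 − (34)(47) = 172
Denominator: √[(nΣx²−(Σx)²)(nΣy²−(Σy)²)]
  nΣx²−(Σx)² = 6·224 − 1156 = 188;  nΣy²−(Σy)² = 6·439 − 2209 = 425
  √(188·425) = √79900 = 282.6659
r = 172 / 282.6659 = 0.6085
t = r·√(n−2)/√(1−r²) = 0.6085·√4 / √(1−0.370272) = 1.217000 / 0.793554 = 1.534

1.534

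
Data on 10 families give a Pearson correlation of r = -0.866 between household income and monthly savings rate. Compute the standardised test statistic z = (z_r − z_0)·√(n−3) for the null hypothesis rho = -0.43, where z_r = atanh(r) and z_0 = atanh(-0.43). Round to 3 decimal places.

z_r = atanh(-0.866) = -1.316856,  z_0 = atanh(-0.43) = -0.459897
SE = 1/√(n−3) = 1/√7 = 0.377964
z = (z_r − z_0)/SE = (-1.316856 − (-0.459897)) / 0.377964 = -0.856959 / 0.377964 = -2.267

-2.267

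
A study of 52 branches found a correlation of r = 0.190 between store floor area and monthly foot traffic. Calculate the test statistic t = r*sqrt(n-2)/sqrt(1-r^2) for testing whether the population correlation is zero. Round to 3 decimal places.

1.368

1 − r² = 1 − 0.036100 = 0.963900;  √(1−r²) = 0.981784
√(n−2) = √50 = 7.071068
t = r·√(n−2)/√(1−r²) = 0.190 · 7.071068 / 0.981784 = 1.368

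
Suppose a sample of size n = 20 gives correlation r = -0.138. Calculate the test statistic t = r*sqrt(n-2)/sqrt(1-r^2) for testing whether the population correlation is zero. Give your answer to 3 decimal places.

1 − r² = 1 − 0.019044 = 0.980956;  √(1−r²) = 0.990432
√(n−2) = √18 = 4.242641
t = r·√(n−2)/√(1−r²) = -0.138 · 4.242641 / 0.990432 = -0.591

-0.591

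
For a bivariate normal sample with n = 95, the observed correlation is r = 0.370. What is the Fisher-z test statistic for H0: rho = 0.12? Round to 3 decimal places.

Fisher z: atanh(0.370) = 0.388423, atanh(0.12) = 0.120581
z = (z_r − z_0)·√(n−3) = (0.388423 − 0.120581)·√92 = 0.267842 · 9.591663 = 2.569

2.569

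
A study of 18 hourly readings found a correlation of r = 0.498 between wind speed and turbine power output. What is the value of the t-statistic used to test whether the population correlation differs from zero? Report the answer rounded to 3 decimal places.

2.297

1 − r² = 1 − 0.248004 = 0.751996;  √(1−r²) = 0.867177
√(n−2) = √16 = 4.000000
t = r·√(n−2)/√(1−r²) = 0.498 · 4.000000 / 0.867177 = 2.297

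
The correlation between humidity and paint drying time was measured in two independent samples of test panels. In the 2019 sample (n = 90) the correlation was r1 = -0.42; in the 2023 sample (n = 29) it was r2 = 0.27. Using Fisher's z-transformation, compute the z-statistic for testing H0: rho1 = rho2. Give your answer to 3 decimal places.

Fisher z-transforms: z1 = atanh(-0.42) = -0.447692, z2 = atanh(0.27) = 0.276864; difference d = -0.724556
Var(d) = 1/87 + 1/26 = 0.0114943 + 0.0384615 = 0.0499558
z = d/√Var(d) = -0.724556 / √0.0499558 = -0.724556 / 0.223508 = -3.242

-3.242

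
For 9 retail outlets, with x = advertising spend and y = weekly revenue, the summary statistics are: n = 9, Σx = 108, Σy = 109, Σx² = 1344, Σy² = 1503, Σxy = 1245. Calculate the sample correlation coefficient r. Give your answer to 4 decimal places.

Numerator: nΣxy − (Σx)(Σy) = 9·1245 − (108)(109) = -567
Denominator: √[(nΣx²−(Σx)²)(nΣy²−(Σy)²)]
  nΣx²−(Σx)² = 9·1344 − 11664 = 432;  nΣy²−(Σy)² = 9·1503 − 11881 = 1646
  √(432·1646) = √711072 = 843.2509
r = -567 / 843.2509 = -0.6724

-0.6724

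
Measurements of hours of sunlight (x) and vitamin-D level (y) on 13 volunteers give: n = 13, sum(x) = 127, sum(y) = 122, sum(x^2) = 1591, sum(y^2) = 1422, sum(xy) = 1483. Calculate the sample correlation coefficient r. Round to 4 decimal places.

0.9345

Numerator: nΣxy − (Σx)(Σy) = 13·1483 − (127)(122) = 3785
Denominator: √[(nΣx²−(Σx)²)(nΣy²−(Σy)²)]
  nΣx²−(Σx)² = 13·1591 − 16129 = 4554;  nΣy²−(Σy)² = 13·1422 − 14884 = 3602
  √(4554·3602) = √16403508 = 4050.1244
r = 3785 / 4050.1244 = 0.9345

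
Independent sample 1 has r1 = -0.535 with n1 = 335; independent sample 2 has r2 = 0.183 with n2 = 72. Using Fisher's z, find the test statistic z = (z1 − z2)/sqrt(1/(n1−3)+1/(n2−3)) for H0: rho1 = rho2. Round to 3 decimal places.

Fisher z-transforms: z1 = atanh(-0.535) = -0.597124, z2 = atanh(0.183) = 0.185085; difference d = -0.782209
Var(d) = 1/332 + 1/69 = 0.0030120 + 0.0144928 = 0.0175048
z = d/√Var(d) = -0.782209 / √0.0175048 = -0.782209 / 0.132306 = -5.912

-5.912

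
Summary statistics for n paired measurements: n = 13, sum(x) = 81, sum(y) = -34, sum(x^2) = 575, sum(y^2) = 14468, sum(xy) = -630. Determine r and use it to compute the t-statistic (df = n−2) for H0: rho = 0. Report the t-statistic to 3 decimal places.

Numerator: nΣxy − (Σx)(Σy) = 13·(-630) − (81)(-34) = -5436
Denominator: √[(nΣx²−(Σx)²)(nΣy²−(Σy)²)]
  nΣx²−(Σx)² = 13·575 − 6561 = 914;  nΣy²−(Σy)² = 13·14468 − 1156 = 186928
  √(914·186928) = √170852192 = 13071.0440
r = -5436 / 13071.0440 = -0.4159
t = r·√(n−2)/√(1−r²) = -0.4159·√11 / √(1−0.172973) = -1.379384 / 0.909410 = -1.517

-1.517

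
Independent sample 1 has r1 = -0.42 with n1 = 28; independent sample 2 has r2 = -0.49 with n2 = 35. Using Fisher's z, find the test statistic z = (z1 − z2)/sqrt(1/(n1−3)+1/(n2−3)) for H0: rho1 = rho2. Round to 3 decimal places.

0.331

Fisher z-transforms: z1 = atanh(-0.42) = -0.447692, z2 = atanh(-0.49) = -0.536060; difference d = 0.088368
Var(d) = 1/25 + 1/32 = 0.0400000 + 0.0312500 = 0.0712500
z = d/√Var(d) = 0.088368 / √0.0712500 = 0.088368 / 0.266927 = 0.331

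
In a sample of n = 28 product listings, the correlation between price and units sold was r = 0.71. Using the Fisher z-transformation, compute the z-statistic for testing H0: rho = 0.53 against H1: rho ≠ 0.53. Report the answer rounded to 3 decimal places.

1.485

z_r = atanh(0.71) = 0.887184,  z_0 = atanh(0.53) = 0.590145
SE = 1/√(n−3) = 1/√25 = 0.200000
z = (z_r − z_0)/SE = (0.887184 − 0.590145) / 0.200000 = 0.297039 / 0.200000 = 1.485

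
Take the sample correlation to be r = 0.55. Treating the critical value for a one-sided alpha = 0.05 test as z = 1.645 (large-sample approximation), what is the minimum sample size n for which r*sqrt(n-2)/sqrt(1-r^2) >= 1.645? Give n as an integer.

9

r√(n−2)/√(1−r²) ≥ 1.645  ⇔  n−2 ≥ (1.645)²·(1−r²)/r²
(1−r²)/r² = (1−0.3025)/0.3025 = 2.3058
n ≥ 2 + 2.706025·2.3058 = 2 + 6.2396 = 8.2396
⌈8.2396⌉ = 9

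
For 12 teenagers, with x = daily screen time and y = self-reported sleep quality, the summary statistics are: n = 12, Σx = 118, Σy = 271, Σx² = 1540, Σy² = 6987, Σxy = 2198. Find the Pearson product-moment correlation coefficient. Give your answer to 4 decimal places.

-0.8137

S_xy = nΣxy − ΣxΣy = 12·2198 − 118·271 = 26376 − 31978 = -5602
S_xx = nΣx² − (Σx)² = 12·1540 − 118² = 18480 − 13924 = 4556
S_yy = nΣy² − (Σy)² = 12·6987 − 271² = 83844 − 73441 = 10403
r = S_xy / √(S_xx·S_yy) = -5602 / √(4556·10403) = -5602 / √47396068 = -5602 / 6884.4802 = -0.8137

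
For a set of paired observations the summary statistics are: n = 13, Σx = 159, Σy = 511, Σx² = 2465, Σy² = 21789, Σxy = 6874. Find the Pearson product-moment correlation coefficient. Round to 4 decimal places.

Numerator: nΣxy − (Σx)(Σy) = 13·6874 − (159)(511) = 8113
Denominator: √[(nΣx²−(Σx)²)(nΣy²−(Σy)²)]
  nΣx²−(Σx)² = 13·2465 − 25281 = 6764;  nΣy²−(Σy)² = 13·21789 − 261121 = 22136
  √(6764·22136) = √149727904 = 12236.3354
r = 8113 / 12236.3354 = 0.6630

0.6630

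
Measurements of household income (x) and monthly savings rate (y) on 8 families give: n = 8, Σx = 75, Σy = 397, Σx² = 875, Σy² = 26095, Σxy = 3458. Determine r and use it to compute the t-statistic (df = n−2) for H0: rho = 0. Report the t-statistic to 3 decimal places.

S_xy = nΣxy − ΣxΣy = 8·3458 − 75·397 = 27664 − 29775 = -2111
S_xx = nΣx² − (Σx)² = 8·875 − 75² = 7000 − 5625 = 1375
S_yy = nΣy² − (Σy)² = 8·26095 − 397² = 208760 − 157609 = 51151
r = S_xy / √(S_xx·S_yy) = -2111 / √(1375·51151) = -2111 / √70332625 = -2111 / 8386.4549 = -0.2517
t = r·√(n−2)/√(1−r²) = -0.2517·√6 / √(1−0.063353) = -0.616537 / 0.967805 = -0.637

-0.637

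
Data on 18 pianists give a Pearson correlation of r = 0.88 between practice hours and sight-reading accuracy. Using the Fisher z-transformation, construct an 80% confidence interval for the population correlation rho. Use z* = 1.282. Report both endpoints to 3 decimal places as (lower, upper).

Fisher z: z_r = atanh(r) = ½·ln((1+0.88)/(1−0.88)) = 1.375768
SE(z) = 1/√(n−3) = 1/√15 = 0.258199
80% ⇒ z* = 1.282; margin = 1.282·0.258199 = 0.331011
CI on z-scale: (1.044757, 1.706779)
Back-transform: tanh(1.044757) = 0.779760, tanh(1.706779) = 0.936251

(0.780, 0.936)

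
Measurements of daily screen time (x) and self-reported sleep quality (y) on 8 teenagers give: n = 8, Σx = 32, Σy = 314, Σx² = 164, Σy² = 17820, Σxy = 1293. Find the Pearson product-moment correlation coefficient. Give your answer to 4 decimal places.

Numerator: nΣxy − (Σx)(Σy) = 8·1293 − (32)(314) = 296
Denominator: √[(nΣx²−(Σx)²)(nΣy²−(Σy)²)]
  nΣx²−(Σx)² = 8·164 − 1024 = 288;  nΣy²−(Σy)² = 8·17820 − 98596 = 43964
  √(288·43964) = √12661632 = 3558.3187
r = 296 / 3558.3187 = 0.0832

0.0832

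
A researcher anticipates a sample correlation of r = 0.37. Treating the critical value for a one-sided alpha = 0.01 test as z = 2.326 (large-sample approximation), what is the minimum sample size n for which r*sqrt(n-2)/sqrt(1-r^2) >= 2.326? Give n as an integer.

Need r·√(n−2)/√(1−r²) ≥ 2.326
√(n−2) ≥ 2.326·√(1−0.1369) / 0.37 = 2.326·0.929032 / 0.37 = 5.8403
n−2 ≥ 34.1091  ⇒  n ≥ 36.1091
Smallest integer n = 37

37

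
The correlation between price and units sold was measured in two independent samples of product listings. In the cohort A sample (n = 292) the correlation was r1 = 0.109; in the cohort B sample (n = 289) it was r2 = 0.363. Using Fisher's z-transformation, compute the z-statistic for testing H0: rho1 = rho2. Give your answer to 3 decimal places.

-3.248

z1 = atanh(0.109) = 0.109435,  z2 = atanh(0.363) = 0.380337
SE = √(1/(n1−3) + 1/(n2−3)) = √(1/289 + 1/286) = √(0.0034602 + 0.0034965) = √0.0069567 = 0.083407
z = (z1 − z2)/SE = (0.109435 − 0.380337) / 0.083407 = -0.270902 / 0.083407 = -3.248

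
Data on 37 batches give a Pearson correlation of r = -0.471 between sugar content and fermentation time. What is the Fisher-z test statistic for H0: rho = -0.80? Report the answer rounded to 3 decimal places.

z_r = atanh(-0.471) = -0.511355,  z_0 = atanh(-0.80) = -1.098612
SE = 1/√(n−3) = 1/√34 = 0.171499
z = (z_r − z_0)/SE = (-0.511355 − (-1.098612)) / 0.171499 = 0.587257 / 0.171499 = 3.424

3.424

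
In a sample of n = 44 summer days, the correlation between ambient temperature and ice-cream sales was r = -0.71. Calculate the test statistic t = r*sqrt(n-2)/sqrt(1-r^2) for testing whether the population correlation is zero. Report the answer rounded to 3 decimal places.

-6.534

t = r·√(n−2) / √(1−r²) with r = -0.71, n = 44
  = -0.71·√42 / √(1 − 0.5041)
  = -0.71·6.480741 / 0.704202
  = -4.601326 / 0.704202 = -6.534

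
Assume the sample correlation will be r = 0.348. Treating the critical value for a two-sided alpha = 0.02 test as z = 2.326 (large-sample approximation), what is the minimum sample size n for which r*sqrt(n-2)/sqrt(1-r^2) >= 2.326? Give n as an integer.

Need r·√(n−2)/√(1−r²) ≥ 2.326
√(n−2) ≥ 2.326·√(1−0.121104) / 0.348 = 2.326·0.937495 / 0.348 = 6.2661
n−2 ≥ 39.2640  ⇒  n ≥ 41.2640
Smallest integer n = 42

42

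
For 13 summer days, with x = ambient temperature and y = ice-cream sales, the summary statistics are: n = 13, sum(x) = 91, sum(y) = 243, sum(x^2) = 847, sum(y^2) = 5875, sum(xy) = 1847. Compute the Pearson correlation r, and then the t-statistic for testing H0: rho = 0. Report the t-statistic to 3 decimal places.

0.952

Numerator: nΣxy − (Σx)(Σy) = 13·1847 − (91)(243) = 1898
Denominator: √[(nΣx²−(Σx)²)(nΣy²−(Σy)²)]
  nΣx²−(Σx)² = 13·847 − 8281 = 2730;  nΣy²−(Σy)² = 13·5875 − 59049 = 17326
  √(2730·17326) = √47299980 = 6877.4981
r = 1898 / 6877.4981 = 0.2760
t = r·√(n−2)/√(1−r²) = 0.2760·√11 / √(1−0.076176) = 0.915388 / 0.961158 = 0.952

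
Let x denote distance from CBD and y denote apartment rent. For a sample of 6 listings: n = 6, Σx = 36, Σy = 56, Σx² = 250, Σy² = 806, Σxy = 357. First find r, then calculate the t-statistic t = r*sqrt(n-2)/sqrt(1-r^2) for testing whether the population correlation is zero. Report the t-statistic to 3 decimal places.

S_xy = nΣxy − ΣxΣy = 6·357 − 36·56 = 2142 − 2016 = 126
S_xx = nΣx² − (Σx)² = 6·250 − 36² = 1500 − 1296 = 204
S_yy = nΣy² − (Σy)² = 6·806 − 56² = 4836 − 3136 = 1700
r = S_xy / √(S_xx·S_yy) = 126 / √(204·1700) = 126 / √346800 = 126 / 588.8973 = 0.2140
t = r·√(n−2)/√(1−r²) = 0.2140·√4 / √(1−0.045796) = 0.428000 / 0.976834 = 0.438

0.438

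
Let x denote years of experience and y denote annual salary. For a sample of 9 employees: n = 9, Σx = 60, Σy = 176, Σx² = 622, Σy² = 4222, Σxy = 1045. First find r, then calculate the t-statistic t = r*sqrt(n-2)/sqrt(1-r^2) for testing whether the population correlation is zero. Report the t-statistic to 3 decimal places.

S_xy = nΣxy − ΣxΣy = 9·1045 − 60·176 = 9405 − 10560 = -1155
S_xx = nΣx² − (Σx)² = 9·622 − 60² = 5598 − 3600 = 1998
S_yy = nΣy² − (Σy)² = 9·4222 − 176² = 37998 − 30976 = 7022
r = S_xy / √(S_xx·S_yy) = -1155 / √(1998·7022) = -1155 / √14029956 = -1155 / 3745.6583 = -0.3084
t = r·√(n−2)/√(1−r²) = -0.3084·√7 / √(1−0.095111) = -0.815950 / 0.951257 = -0.858

-0.858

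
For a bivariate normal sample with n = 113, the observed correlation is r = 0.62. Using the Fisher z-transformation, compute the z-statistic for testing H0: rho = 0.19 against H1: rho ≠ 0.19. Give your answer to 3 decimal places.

5.587

Fisher z: atanh(0.62) = 0.725005, atanh(0.19) = 0.192337
z = (z_r − z_0)·√(n−3) = (0.725005 − 0.192337)·√110 = 0.532668 · 10.488088 = 5.587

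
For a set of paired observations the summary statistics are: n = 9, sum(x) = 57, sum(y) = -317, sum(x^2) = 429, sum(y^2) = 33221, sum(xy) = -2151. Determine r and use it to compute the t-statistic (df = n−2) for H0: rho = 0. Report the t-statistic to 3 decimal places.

-0.312

Numerator: nΣxy − (Σx)(Σy) = 9·(-2151) − (57)(-317) = -1290
Denominator: √[(nΣx²−(Σx)²)(nΣy²−(Σy)²)]
  nΣx²−(Σx)² = 9·429 − 3249 = 612;  nΣy²−(Σy)² = 9·33221 − 100489 = 198500
  √(612·198500) = √121482000 = 11021.8873
r = -1290 / 11021.8873 = -0.1170
t = r·√(n−2)/√(1−r²) = -0.1170·√7 / √(1−0.013689) = -0.309553 / 0.993132 = -0.312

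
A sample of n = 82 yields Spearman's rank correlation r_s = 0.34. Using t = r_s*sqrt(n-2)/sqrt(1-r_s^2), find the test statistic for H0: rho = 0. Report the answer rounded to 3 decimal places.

3.234

1 − r_s² = 1 − 0.1156 = 0.8844;  √(1−r_s²) = 0.940425
√(n−2) = √80 = 8.944272
t = r_s·√(n−2)/√(1−r_s²) = 0.34 · 8.944272 / 0.940425 = 3.234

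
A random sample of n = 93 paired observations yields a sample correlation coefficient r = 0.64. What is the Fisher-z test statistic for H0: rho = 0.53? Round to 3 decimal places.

Fisher z: atanh(0.64) = 0.758174, atanh(0.53) = 0.590145
z = (z_r − z_0)·√(n−3) = (0.758174 − 0.590145)·√90 = 0.168029 · 9.486833 = 1.594

1.594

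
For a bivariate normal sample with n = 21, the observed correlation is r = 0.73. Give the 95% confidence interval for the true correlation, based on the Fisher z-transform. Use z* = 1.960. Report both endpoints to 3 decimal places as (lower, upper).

Fisher z: z_r = atanh(r) = ½·ln((1+0.73)/(1−0.73)) = 0.928727
SE(z) = 1/√(n−3) = 1/√18 = 0.235702
95% ⇒ z* = 1.960; margin = 1.960·0.235702 = 0.461976
CI on z-scale: (0.466751, 1.390703)
Back-transform: tanh(0.466751) = 0.435570, tanh(1.390703) = 0.883325

(0.436, 0.883)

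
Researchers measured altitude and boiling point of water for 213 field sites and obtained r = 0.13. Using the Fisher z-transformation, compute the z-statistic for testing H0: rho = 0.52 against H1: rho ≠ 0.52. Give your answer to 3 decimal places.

Fisher z: atanh(0.13) = 0.130740, atanh(0.52) = 0.576340
z = (z_r − z_0)·√(n−3) = (0.130740 − 0.576340)·√210 = -0.445600 · 14.491377 = -6.457

-6.457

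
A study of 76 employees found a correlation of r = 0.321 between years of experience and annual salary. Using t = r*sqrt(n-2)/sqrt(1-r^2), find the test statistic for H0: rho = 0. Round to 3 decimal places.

2.916

1 − r² = 1 − 0.103041 = 0.896959;  √(1−r²) = 0.947079
√(n−2) = √74 = 8.602325
t = r·√(n−2)/√(1−r²) = 0.321 · 8.602325 / 0.947079 = 2.916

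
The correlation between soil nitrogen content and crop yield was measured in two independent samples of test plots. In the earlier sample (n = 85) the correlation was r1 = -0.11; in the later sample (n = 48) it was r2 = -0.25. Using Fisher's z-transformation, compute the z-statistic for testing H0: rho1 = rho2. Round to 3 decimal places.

0.781

Fisher z-transforms: z1 = atanh(-0.11) = -0.110447, z2 = atanh(-0.25) = -0.255413; difference d = 0.144966
Var(d) = 1/82 + 1/45 = 0.0121951 + 0.0222222 = 0.0344173
z = d/√Var(d) = 0.144966 / √0.0344173 = 0.144966 / 0.185519 = 0.781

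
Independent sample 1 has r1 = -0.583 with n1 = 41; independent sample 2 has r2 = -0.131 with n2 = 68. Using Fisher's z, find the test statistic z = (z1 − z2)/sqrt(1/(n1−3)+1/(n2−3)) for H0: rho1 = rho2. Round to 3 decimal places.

Fisher z-transforms: z1 = atanh(-0.583) = -0.666995, z2 = atanh(-0.131) = -0.131757; difference d = -0.535238
Var(d) = 1/38 + 1/65 = 0.0263158 + 0.0153846 = 0.0417004
z = d/√Var(d) = -0.535238 / √0.0417004 = -0.535238 / 0.204207 = -2.621

-2.621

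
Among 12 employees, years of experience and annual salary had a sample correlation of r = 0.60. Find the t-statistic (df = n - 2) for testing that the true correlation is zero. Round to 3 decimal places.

1 − r² = 1 − 0.3600 = 0.6400;  √(1−r²) = 0.800000
√(n−2) = √10 = 3.162278
t = r·√(n−2)/√(1−r²) = 0.60 · 3.162278 / 0.800000 = 2.372

2.372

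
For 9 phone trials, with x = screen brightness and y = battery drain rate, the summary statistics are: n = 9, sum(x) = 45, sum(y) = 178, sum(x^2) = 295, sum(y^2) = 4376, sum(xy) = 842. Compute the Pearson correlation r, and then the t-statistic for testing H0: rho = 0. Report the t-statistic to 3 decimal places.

S_xy = nΣxy − ΣxΣy = 9·842 − 45·178 = 7578 − 8010 = -432
S_xx = nΣx² − (Σx)² = 9·295 − 45² = 2655 − 2025 = 630
S_yy = nΣy² − (Σy)² = 9·4376 − 178² = 39384 − 31684 = 7700
r = S_xy / √(S_xx·S_yy) = -432 / √(630·7700) = -432 / √4851000 = -432 / 2202.4986 = -0.1961
t = r·√(n−2)/√(1−r²) = -0.1961·√7 / √(1−0.038455) = -0.518832 / 0.980584 = -0.529

-0.529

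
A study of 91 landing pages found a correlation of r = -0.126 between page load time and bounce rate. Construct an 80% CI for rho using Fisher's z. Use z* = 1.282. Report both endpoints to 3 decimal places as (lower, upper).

(-0.257, 0.010)

z_r = atanh(-0.126) = -0.126673;  SE = 1/√(n−3) = 1/√88 = 0.106600
z-limits: -0.126673 ± 1.282·0.106600 = -0.126673 ± 0.136661 = [-0.263334, 0.009988]
ρ-limits: (tanh -0.263334, tanh 0.009988) = (-0.257, 0.010)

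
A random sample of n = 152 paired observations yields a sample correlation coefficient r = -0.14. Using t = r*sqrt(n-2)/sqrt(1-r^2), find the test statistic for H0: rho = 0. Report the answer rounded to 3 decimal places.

-1.732

t = r·√(n−2) / √(1−r²) with r = -0.14, n = 152
  = -0.14·√150 / √(1 − 0.0196)
  = -0.14·12.247449 / 0.990152
  = -1.714643 / 0.990152 = -1.732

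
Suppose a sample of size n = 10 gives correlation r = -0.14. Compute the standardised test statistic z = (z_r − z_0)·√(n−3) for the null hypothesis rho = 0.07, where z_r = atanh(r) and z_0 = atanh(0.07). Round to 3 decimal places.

z_r = atanh(-0.14) = -0.140926,  z_0 = atanh(0.07) = 0.070115
SE = 1/√(n−3) = 1/√7 = 0.377964
z = (z_r − z_0)/SE = (-0.140926 − 0.070115) / 0.377964 = -0.211041 / 0.377964 = -0.558

-0.558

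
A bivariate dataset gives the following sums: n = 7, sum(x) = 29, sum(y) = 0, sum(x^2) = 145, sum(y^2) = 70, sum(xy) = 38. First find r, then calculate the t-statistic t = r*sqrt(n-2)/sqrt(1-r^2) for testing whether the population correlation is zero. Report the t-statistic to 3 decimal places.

4.939

Numerator: nΣxy − (Σx)(Σy) = 7·38 − (29)(0) = 266
Denominator: √[(nΣx²−(Σx)²)(nΣy²−(Σy)²)]
  nΣx²−(Σx)² = 7·145 − 841 = 174;  nΣy²−(Σy)² = 7·70 − 0 = 490
  √(174·490) = √85260 = 291.9932
r = 266 / 291.9932 = 0.9110
t = r·√(n−2)/√(1−r²) = 0.9110·√5 / √(1−0.829921) = 2.037058 / 0.412406 = 4.939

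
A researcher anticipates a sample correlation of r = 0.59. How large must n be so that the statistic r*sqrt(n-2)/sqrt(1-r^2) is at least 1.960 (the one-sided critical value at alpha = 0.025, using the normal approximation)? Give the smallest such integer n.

Need r·√(n−2)/√(1−r²) ≥ 1.960
√(n−2) ≥ 1.960·√(1−0.3481) / 0.59 = 1.960·0.807403 / 0.59 = 2.6822
n−2 ≥ 7.1942  ⇒  n ≥ 9.1942
Smallest integer n = 10

10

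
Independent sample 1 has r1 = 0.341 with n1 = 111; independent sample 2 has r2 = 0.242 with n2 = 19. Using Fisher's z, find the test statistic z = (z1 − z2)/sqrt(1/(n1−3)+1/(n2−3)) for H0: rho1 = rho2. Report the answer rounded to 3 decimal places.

Fisher z-transforms: z1 = atanh(0.341) = 0.355224, z2 = atanh(0.242) = 0.246897; difference d = 0.108327
Var(d) = 1/108 + 1/16 = 0.0092593 + 0.0625000 = 0.0717593
z = d/√Var(d) = 0.108327 / √0.0717593 = 0.108327 / 0.267879 = 0.404

0.404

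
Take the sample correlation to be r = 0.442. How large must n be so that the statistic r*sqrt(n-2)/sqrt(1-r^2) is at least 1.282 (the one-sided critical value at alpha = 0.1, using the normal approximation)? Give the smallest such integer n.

9

Need r·√(n−2)/√(1−r²) ≥ 1.282
√(n−2) ≥ 1.282·√(1−0.195364) / 0.442 = 1.282·0.897015 / 0.442 = 2.6017
n−2 ≥ 6.7688  ⇒  n ≥ 8.7688
Smallest integer n = 9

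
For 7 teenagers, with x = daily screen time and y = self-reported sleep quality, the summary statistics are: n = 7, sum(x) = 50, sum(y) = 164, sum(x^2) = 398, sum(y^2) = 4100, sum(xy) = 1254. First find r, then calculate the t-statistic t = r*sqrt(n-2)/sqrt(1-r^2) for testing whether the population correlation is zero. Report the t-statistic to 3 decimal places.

3.031

S_xy = nΣxy − ΣxΣy = 7·1254 − 50·164 = 8778 − 8200 = 578
S_xx = nΣx² − (Σx)² = 7·398 − 50² = 2786 − 2500 = 286
S_yy = nΣy² − (Σy)² = 7·4100 − 164² = 28700 − 26896 = 1804
r = S_xy / √(S_xx·S_yy) = 578 / √(286·1804) = 578 / √515944 = 578 / 718.2924 = 0.8047
t = r·√(n−2)/√(1−r²) = 0.8047·√5 / √(1−0.647542) = 1.799364 / 0.593682 = 3.031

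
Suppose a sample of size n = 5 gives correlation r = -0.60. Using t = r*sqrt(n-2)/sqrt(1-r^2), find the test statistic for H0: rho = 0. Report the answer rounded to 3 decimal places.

-1.299

t = r·√(n−2) / √(1−r²) with r = -0.60, n = 5
  = -0.60·√3 / √(1 − 0.3600)
  = -0.60·1.732051 / 0.800000
  = -1.039231 / 0.800000 = -1.299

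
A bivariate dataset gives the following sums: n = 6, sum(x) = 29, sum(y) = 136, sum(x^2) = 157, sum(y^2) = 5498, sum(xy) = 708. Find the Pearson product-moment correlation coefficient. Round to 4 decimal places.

Numerator: nΣxy − (Σx)(Σy) = 6·708 − (29)(136) = 304
Denominator: √[(nΣx²−(Σx)²)(nΣy²−(Σy)²)]
  nΣx²−(Σx)² = 6·157 − 841 = 101;  nΣy²−(Σy)² = 6·5498 − 18496 = 14492
  √(101·14492) = √1463692 = 1209.8314
r = 304 / 1209.8314 = 0.2513

0.2513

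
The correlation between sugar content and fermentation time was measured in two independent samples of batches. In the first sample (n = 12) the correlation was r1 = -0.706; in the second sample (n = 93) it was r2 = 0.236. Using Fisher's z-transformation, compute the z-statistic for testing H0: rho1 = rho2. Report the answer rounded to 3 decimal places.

-3.203

Fisher z-transforms: z1 = atanh(-0.706) = -0.879163, z2 = atanh(0.236) = 0.240534; difference d = -1.119697
Var(d) = 1/9 + 1/90 = 0.1111111 + 0.0111111 = 0.1222222
z = d/√Var(d) = -1.119697 / √0.1222222 = -1.119697 / 0.349603 = -3.203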